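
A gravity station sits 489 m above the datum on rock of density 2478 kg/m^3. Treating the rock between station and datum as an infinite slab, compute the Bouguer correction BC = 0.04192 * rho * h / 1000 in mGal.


BC = 0.04192 * rho * h / 1000
= 0.04192 * 2478 * 489 / 1000
= 50.7962 mGal

50.7962


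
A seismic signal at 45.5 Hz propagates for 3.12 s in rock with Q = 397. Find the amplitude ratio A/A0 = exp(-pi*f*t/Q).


pi*f*t/Q = pi*45.5*3.12/397 = 1.123377
A/A0 = exp(-1.123377) = 0.32518

0.32518


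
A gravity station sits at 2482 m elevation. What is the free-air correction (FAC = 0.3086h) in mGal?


FAC = 0.3086 * h
= 0.3086 * 2482
= 765.9452 mGal

765.9452


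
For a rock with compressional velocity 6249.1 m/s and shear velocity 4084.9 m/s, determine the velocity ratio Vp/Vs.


Vp/Vs = 6249.1 / 4084.9
= 1.5298

1.5298


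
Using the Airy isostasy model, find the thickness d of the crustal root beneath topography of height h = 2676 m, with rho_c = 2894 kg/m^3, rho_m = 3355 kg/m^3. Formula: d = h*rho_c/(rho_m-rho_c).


rho_m - rho_c = 3355 - 2894 = 461
d = 2676 * 2894 / 461
= 7744344 / 461
= 16799.01 m

16799.01


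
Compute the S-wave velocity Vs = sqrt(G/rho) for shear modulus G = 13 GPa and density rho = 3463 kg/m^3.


Convert G to Pa: G = 13e9 Pa
Compute G/rho = 13e9 / 3463 = 3753970.5458
Vs = sqrt(3753970.5458) = 1937.52 m/s

1937.52


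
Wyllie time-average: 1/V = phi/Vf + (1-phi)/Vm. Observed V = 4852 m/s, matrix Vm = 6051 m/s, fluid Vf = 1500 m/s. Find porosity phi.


1/V - 1/Vm = 1/4852 - 1/6051 = 4.084e-05
1/Vf - 1/Vm = 1/1500 - 1/6051 = 0.0005014
phi = 4.084e-05 / 0.0005014 = 0.0814

0.0814


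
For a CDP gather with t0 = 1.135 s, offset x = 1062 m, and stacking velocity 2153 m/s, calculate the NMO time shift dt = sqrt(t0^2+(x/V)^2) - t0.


x/Vnmo = 1062/2153 = 0.493265
(x/Vnmo)^2 = 0.243311
t0^2 = 1.288225
sqrt(1.288225 + 0.243311) = 1.237552
dt = 1.237552 - 1.135 = 0.102552

0.102552


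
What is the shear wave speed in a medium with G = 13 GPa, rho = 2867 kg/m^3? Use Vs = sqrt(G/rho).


Convert G to Pa: G = 13e9 Pa
Compute G/rho = 13e9 / 2867 = 4534356.4702
Vs = sqrt(4534356.4702) = 2129.4 m/s

2129.4


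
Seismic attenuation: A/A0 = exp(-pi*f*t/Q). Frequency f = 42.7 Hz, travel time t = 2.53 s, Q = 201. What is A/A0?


pi*f*t/Q = pi*42.7*2.53/201 = 1.688504
A/A0 = exp(-1.688504) = 0.184796

0.184796


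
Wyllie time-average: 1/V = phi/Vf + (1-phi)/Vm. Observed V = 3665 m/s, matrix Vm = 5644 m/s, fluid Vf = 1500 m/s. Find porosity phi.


1/V - 1/Vm = 1/3665 - 1/5644 = 9.567e-05
1/Vf - 1/Vm = 1/1500 - 1/5644 = 0.00048949
phi = 9.567e-05 / 0.00048949 = 0.1955

0.1955


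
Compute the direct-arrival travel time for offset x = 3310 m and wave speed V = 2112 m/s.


t = x / V
= 3310 / 2112
= 1.5672 s

1.5672


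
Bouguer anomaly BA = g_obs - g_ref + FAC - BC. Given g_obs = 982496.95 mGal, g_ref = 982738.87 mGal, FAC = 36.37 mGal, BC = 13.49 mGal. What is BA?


BA = g_obs - g_ref + FAC - BC
= 982496.95 - 982738.87 + 36.37 - 13.49
= -219.04 mGal

-219.04


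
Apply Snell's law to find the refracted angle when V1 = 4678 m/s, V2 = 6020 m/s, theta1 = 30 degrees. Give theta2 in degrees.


sin(theta1) = sin(30 deg) = 0.5
sin(theta2) = V2/V1 * sin(theta1) = 6020/4678 * 0.5 = 0.643437
theta2 = arcsin(0.643437) = 40.0486 degrees

40.0486


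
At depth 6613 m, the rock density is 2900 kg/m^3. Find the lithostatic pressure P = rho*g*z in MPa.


P = rho * g * z / 1e6
= 2900 * 9.81 * 6613 / 1e6
= 188133237.0 / 1e6
= 188.1332 MPa

188.1332


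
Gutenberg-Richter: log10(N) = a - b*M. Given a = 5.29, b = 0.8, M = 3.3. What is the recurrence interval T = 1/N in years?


log10(N) = 5.29 - 0.8*3.3 = 2.65
N = 10^2.65 = 446.683592
T = 1/N = 1/446.683592 = 0.0022 years

0.0022


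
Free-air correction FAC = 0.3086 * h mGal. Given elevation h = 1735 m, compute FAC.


FAC = 0.3086 * h
= 0.3086 * 1735
= 535.421 mGal

535.421


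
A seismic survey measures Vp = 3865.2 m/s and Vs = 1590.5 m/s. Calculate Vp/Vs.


Vp/Vs = 3865.2 / 1590.5
= 2.4302

2.4302


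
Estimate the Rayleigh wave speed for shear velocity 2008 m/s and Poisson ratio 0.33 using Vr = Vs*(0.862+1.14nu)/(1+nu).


Numerator factor = 0.862 + 1.14*0.33 = 1.2382
Denominator = 1 + 0.33 = 1.33
Vr = 2008 * 1.2382 / 1.33 = 1869.4 m/s

1869.4


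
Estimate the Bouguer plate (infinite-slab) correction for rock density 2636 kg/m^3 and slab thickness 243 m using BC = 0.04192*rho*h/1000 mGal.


BC = 0.04192 * rho * h / 1000
= 0.04192 * 2636 * 243 / 1000
= 26.8518 mGal

26.8518


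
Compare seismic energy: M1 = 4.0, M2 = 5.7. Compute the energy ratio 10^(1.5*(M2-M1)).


M2 - M1 = 5.7 - 4.0 = 1.7
1.5 * 1.7 = 2.55
ratio = 10^2.55 = 354.81

354.81


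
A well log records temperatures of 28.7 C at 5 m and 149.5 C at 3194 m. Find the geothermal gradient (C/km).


dT = 149.5 - 28.7 = 120.8 C
dz = 3194 - 5 = 3189 m
gradient = dT/dz * 1000 = 120.8/3189 * 1000 = 37.8802 C/km

37.8802


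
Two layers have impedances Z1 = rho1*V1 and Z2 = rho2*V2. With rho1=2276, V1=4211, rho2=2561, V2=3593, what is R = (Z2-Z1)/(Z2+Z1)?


Z1 = 2276 * 4211 = 9584236
Z2 = 2561 * 3593 = 9201673
R = (9201673 - 9584236) / (9201673 + 9584236) = -382563 / 18785909 = -0.0204

-0.0204


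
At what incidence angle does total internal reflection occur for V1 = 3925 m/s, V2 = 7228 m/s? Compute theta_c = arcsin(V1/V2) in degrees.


V1/V2 = 3925/7228 = 0.543027
theta_c = arcsin(0.543027) = 32.8899 degrees

32.8899


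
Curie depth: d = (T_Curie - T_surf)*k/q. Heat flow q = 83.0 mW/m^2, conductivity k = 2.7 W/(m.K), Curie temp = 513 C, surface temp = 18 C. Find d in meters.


T_Curie - T_surf = 513 - 18 = 495 C
Convert q to W/m^2: 83.0 mW/m^2 = 0.083 W/m^2
d = 495 * 2.7 / 0.083 = 16102.41 m

16102.41


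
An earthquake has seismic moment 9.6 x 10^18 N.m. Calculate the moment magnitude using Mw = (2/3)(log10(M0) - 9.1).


log10(M0) = log10(9.6 x 10^18) = 18.9823
Mw = 2/3 * (18.9823 - 9.1)
= 2/3 * 9.8823
= 6.59

6.59


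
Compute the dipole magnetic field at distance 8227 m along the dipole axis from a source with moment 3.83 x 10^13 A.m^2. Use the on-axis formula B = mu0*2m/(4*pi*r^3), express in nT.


m = 3.83 x 10^13 = 38300000000000 A.m^2
2m = 76600000000000 A.m^2
r^3 = 8227^3 = 556832393083
B = (4pi*10^-7) * 76600000000000 / (4*pi * 556832393083) * 1e9
= 96258398.905991 / 6997362221561.51 * 1e9
= 13756.3836 nT

13756.3836


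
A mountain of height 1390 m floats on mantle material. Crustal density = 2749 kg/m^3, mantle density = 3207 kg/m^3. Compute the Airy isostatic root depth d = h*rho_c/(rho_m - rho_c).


rho_m - rho_c = 3207 - 2749 = 458
d = 1390 * 2749 / 458
= 3821110 / 458
= 8343.03 m

8343.03


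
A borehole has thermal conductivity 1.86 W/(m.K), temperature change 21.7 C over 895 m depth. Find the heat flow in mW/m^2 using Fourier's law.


q = k * dT / dz * 1000
= 1.86 * 21.7 / 895 * 1000
= 0.045097 * 1000
= 45.0972 mW/m^2

45.0972


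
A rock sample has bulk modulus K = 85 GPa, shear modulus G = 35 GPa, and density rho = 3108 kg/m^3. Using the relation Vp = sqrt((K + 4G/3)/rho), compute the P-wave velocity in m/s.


First compute the effective modulus:
K + 4G/3 = 85e9 + 4*35e9/3 = 131666666666.67 Pa
Then divide by density:
131666666666.67 / 3108 = 42363792.3638 Pa/(kg/m^3)
Take the square root:
Vp = sqrt(42363792.3638) = 6508.75 m/s

6508.75


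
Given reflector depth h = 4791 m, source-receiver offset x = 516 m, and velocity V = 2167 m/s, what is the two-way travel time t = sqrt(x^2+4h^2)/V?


x^2 + 4h^2 = 516^2 + 4*4791^2 = 266256 + 91814724 = 92080980
sqrt(92080980) = 9595.8835
t = 9595.8835 / 2167 = 4.4282 s

4.4282


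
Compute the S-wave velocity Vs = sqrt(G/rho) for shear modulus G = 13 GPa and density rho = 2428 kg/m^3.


Convert G to Pa: G = 13e9 Pa
Compute G/rho = 13e9 / 2428 = 5354200.9885
Vs = sqrt(5354200.9885) = 2313.91 m/s

2313.91


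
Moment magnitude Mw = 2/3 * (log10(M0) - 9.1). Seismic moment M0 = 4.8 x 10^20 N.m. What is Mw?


log10(M0) = log10(4.8 x 10^20) = 20.6812
Mw = 2/3 * (20.6812 - 9.1)
= 2/3 * 11.5812
= 7.72

7.72


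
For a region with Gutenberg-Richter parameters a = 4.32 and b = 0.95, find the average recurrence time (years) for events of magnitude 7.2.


log10(N) = 4.32 - 0.95*7.2 = -2.52
N = 10^-2.52 = 0.00302
T = 1/N = 1/0.00302 = 331.1311 years

331.1311


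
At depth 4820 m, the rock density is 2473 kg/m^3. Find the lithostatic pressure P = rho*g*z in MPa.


P = rho * g * z / 1e6
= 2473 * 9.81 * 4820 / 1e6
= 116933826.6 / 1e6
= 116.9338 MPa

116.9338


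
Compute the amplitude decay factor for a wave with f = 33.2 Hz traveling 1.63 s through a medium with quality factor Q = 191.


pi*f*t/Q = pi*33.2*1.63/191 = 0.890107
A/A0 = exp(-0.890107) = 0.410612

0.410612


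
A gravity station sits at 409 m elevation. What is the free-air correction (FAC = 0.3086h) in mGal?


FAC = 0.3086 * h
= 0.3086 * 409
= 126.2174 mGal

126.2174


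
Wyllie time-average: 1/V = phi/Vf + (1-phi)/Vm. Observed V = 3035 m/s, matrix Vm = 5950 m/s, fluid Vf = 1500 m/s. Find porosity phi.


1/V - 1/Vm = 1/3035 - 1/5950 = 0.00016142
1/Vf - 1/Vm = 1/1500 - 1/5950 = 0.0004986
phi = 0.00016142 / 0.0004986 = 0.3238

0.3238


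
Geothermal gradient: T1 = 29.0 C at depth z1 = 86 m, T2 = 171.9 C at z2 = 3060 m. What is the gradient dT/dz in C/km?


dT = 171.9 - 29.0 = 142.9 C
dz = 3060 - 86 = 2974 m
gradient = dT/dz * 1000 = 142.9/2974 * 1000 = 48.0498 C/km

48.0498


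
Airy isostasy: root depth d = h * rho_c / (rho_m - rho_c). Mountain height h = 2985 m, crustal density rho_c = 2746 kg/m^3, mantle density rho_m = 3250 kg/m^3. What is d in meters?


rho_m - rho_c = 3250 - 2746 = 504
d = 2985 * 2746 / 504
= 8196810 / 504
= 16263.51 m

16263.51


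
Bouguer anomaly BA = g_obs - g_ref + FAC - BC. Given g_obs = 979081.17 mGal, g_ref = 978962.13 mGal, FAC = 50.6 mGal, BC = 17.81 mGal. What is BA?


BA = g_obs - g_ref + FAC - BC
= 979081.17 - 978962.13 + 50.6 - 17.81
= 151.83 mGal

151.83


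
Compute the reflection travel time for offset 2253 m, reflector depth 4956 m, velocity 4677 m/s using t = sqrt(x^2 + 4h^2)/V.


x^2 + 4h^2 = 2253^2 + 4*4956^2 = 5076009 + 98247744 = 103323753
sqrt(103323753) = 10164.8292
t = 10164.8292 / 4677 = 2.1734 s

2.1734


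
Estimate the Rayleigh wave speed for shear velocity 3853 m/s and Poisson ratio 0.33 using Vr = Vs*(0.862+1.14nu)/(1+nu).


Numerator factor = 0.862 + 1.14*0.33 = 1.2382
Denominator = 1 + 0.33 = 1.33
Vr = 3853 * 1.2382 / 1.33 = 3587.06 m/s

3587.06


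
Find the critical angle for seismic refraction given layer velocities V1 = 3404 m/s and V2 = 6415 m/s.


V1/V2 = 3404/6415 = 0.530631
theta_c = arcsin(0.530631) = 32.0481 degrees

32.0481


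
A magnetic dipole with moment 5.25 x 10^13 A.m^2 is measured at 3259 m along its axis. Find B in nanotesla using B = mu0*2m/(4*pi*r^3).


m = 5.25 x 10^13 = 52500000000000 A.m^2
2m = 105000000000000 A.m^2
r^3 = 3259^3 = 34614102979
B = (4pi*10^-7) * 105000000000000 / (4*pi * 34614102979) * 1e9
= 131946891.450771 / 434973646517.71 * 1e9
= 303344.5647 nT

303344.5647


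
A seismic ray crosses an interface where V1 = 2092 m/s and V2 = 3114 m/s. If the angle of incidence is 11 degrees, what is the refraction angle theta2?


sin(theta1) = sin(11 deg) = 0.190809
sin(theta2) = V2/V1 * sin(theta1) = 3114/2092 * 0.190809 = 0.284024
theta2 = arcsin(0.284024) = 16.5005 degrees

16.5005


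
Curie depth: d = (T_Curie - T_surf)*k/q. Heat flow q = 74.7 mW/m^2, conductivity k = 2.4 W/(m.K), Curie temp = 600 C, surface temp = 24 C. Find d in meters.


T_Curie - T_surf = 600 - 24 = 576 C
Convert q to W/m^2: 74.7 mW/m^2 = 0.0747 W/m^2
d = 576 * 2.4 / 0.0747 = 18506.02 m

18506.02


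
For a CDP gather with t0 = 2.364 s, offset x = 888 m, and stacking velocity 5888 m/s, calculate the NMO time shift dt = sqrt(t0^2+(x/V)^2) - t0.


x/Vnmo = 888/5888 = 0.150815
(x/Vnmo)^2 = 0.022745
t0^2 = 5.588496
sqrt(5.588496 + 0.022745) = 2.368806
dt = 2.368806 - 2.364 = 0.004806

0.004806


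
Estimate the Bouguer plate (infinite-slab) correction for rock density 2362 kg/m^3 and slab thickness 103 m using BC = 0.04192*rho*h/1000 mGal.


BC = 0.04192 * rho * h / 1000
= 0.04192 * 2362 * 103 / 1000
= 10.1985 mGal

10.1985


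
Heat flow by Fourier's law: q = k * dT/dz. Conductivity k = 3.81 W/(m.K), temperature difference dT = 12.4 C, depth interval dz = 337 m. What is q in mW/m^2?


q = k * dT / dz * 1000
= 3.81 * 12.4 / 337 * 1000
= 0.14019 * 1000
= 140.1899 mW/m^2

140.1899


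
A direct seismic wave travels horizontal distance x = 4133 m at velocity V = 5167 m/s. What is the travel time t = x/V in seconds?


t = x / V
= 4133 / 5167
= 0.7999 s

0.7999


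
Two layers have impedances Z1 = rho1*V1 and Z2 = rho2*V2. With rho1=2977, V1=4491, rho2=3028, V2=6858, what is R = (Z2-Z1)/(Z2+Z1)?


Z1 = 2977 * 4491 = 13369707
Z2 = 3028 * 6858 = 20766024
R = (20766024 - 13369707) / (20766024 + 13369707) = 7396317 / 34135731 = 0.2167

0.2167


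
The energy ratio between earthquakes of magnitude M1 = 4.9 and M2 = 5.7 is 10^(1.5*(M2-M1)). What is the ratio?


M2 - M1 = 5.7 - 4.9 = 0.8
1.5 * 0.8 = 1.2
ratio = 10^1.2 = 15.85

15.85


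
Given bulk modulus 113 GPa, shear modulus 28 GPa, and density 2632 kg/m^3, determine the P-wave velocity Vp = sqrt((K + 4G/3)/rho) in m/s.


First compute the effective modulus:
K + 4G/3 = 113e9 + 4*28e9/3 = 150333333333.33 Pa
Then divide by density:
150333333333.33 / 2632 = 57117527.8622 Pa/(kg/m^3)
Take the square root:
Vp = sqrt(57117527.8622) = 7557.61 m/s

7557.61


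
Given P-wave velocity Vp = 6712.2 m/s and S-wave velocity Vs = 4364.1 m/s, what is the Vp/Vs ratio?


Vp/Vs = 6712.2 / 4364.1
= 1.538

1.538


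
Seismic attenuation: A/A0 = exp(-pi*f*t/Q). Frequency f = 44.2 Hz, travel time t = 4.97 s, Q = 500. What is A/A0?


pi*f*t/Q = pi*44.2*4.97/500 = 1.380252
A/A0 = exp(-1.380252) = 0.251515

0.251515


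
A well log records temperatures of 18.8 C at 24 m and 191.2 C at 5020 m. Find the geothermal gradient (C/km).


dT = 191.2 - 18.8 = 172.4 C
dz = 5020 - 24 = 4996 m
gradient = dT/dz * 1000 = 172.4/4996 * 1000 = 34.5076 C/km

34.5076


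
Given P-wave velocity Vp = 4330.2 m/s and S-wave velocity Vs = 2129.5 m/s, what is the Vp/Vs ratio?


Vp/Vs = 4330.2 / 2129.5
= 2.0334

2.0334


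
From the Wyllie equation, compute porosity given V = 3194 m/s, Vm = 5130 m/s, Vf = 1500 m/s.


1/V - 1/Vm = 1/3194 - 1/5130 = 0.00011816
1/Vf - 1/Vm = 1/1500 - 1/5130 = 0.00047173
phi = 0.00011816 / 0.00047173 = 0.2505

0.2505


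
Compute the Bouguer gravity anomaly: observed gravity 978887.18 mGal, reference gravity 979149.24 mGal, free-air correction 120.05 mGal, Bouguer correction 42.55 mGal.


BA = g_obs - g_ref + FAC - BC
= 978887.18 - 979149.24 + 120.05 - 42.55
= -184.56 mGal

-184.56


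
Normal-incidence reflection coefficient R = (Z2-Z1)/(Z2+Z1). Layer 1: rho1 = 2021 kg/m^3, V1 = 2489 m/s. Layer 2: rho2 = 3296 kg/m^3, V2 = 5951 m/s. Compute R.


Z1 = 2021 * 2489 = 5030269
Z2 = 3296 * 5951 = 19614496
R = (19614496 - 5030269) / (19614496 + 5030269) = 14584227 / 24644765 = 0.5918

0.5918


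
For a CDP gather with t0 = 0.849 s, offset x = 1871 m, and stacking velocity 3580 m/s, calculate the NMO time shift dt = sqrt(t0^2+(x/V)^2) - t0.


x/Vnmo = 1871/3580 = 0.522626
(x/Vnmo)^2 = 0.273138
t0^2 = 0.720801
sqrt(0.720801 + 0.273138) = 0.996965
dt = 0.996965 - 0.849 = 0.147965

0.147965


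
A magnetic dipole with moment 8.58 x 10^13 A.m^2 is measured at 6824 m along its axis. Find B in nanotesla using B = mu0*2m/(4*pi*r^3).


m = 8.58 x 10^13 = 85800000000000 A.m^2
2m = 171600000000000 A.m^2
r^3 = 6824^3 = 317773044224
B = (4pi*10^-7) * 171600000000000 / (4*pi * 317773044224) * 1e9
= 215638919.742403 / 3993253844971.93 * 1e9
= 54000.8044 nT

54000.8044


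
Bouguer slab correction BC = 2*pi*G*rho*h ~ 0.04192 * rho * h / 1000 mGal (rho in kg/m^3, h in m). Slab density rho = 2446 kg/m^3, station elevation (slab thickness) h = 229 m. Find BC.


BC = 0.04192 * rho * h / 1000
= 0.04192 * 2446 * 229 / 1000
= 23.4808 mGal

23.4808


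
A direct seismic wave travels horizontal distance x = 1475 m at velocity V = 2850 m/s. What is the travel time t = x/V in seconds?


t = x / V
= 1475 / 2850
= 0.5175 s

0.5175


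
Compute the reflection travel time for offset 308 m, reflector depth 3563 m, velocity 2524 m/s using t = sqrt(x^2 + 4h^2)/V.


x^2 + 4h^2 = 308^2 + 4*3563^2 = 94864 + 50779876 = 50874740
sqrt(50874740) = 7132.6531
t = 7132.6531 / 2524 = 2.8259 s

2.8259


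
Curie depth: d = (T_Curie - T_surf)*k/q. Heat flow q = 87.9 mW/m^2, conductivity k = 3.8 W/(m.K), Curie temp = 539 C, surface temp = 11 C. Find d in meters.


T_Curie - T_surf = 539 - 11 = 528 C
Convert q to W/m^2: 87.9 mW/m^2 = 0.0879 W/m^2
d = 528 * 3.8 / 0.0879 = 22825.94 m

22825.94


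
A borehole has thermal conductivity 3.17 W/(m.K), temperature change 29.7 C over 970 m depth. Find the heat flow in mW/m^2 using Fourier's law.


q = k * dT / dz * 1000
= 3.17 * 29.7 / 970 * 1000
= 0.097061 * 1000
= 97.0608 mW/m^2

97.0608


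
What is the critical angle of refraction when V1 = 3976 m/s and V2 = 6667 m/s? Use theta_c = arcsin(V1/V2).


V1/V2 = 3976/6667 = 0.59637
theta_c = arcsin(0.59637) = 36.6104 degrees

36.6104


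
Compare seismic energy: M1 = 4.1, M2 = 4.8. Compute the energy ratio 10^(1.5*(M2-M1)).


M2 - M1 = 4.8 - 4.1 = 0.7
1.5 * 0.7 = 1.05
ratio = 10^1.05 = 11.22

11.22


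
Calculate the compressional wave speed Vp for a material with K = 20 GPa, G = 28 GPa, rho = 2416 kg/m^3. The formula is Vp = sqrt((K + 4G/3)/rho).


First compute the effective modulus:
K + 4G/3 = 20e9 + 4*28e9/3 = 57333333333.33 Pa
Then divide by density:
57333333333.33 / 2416 = 23730684.3267 Pa/(kg/m^3)
Take the square root:
Vp = sqrt(23730684.3267) = 4871.42 m/s

4871.42


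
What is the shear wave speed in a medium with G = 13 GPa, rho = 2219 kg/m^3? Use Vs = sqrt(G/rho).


Convert G to Pa: G = 13e9 Pa
Compute G/rho = 13e9 / 2219 = 5858494.8175
Vs = sqrt(5858494.8175) = 2420.43 m/s

2420.43


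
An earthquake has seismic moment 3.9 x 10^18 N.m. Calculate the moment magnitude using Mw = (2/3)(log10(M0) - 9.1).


log10(M0) = log10(3.9 x 10^18) = 18.5911
Mw = 2/3 * (18.5911 - 9.1)
= 2/3 * 9.4911
= 6.33

6.33


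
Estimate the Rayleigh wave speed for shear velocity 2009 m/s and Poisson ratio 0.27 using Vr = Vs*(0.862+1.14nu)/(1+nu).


Numerator factor = 0.862 + 1.14*0.27 = 1.1698
Denominator = 1 + 0.27 = 1.27
Vr = 2009 * 1.1698 / 1.27 = 1850.49 m/s

1850.49


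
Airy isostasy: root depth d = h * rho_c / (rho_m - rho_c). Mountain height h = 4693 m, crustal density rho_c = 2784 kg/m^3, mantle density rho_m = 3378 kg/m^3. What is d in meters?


rho_m - rho_c = 3378 - 2784 = 594
d = 4693 * 2784 / 594
= 13065312 / 594
= 21995.47 m

21995.47


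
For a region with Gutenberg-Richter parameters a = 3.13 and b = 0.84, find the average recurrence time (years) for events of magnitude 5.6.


log10(N) = 3.13 - 0.84*5.6 = -1.574
N = 10^-1.574 = 0.026669
T = 1/N = 1/0.026669 = 37.4973 years

37.4973


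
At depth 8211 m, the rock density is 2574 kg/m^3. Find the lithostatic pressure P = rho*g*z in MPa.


P = rho * g * z / 1e6
= 2574 * 9.81 * 8211 / 1e6
= 207335468.34 / 1e6
= 207.3355 MPa

207.3355


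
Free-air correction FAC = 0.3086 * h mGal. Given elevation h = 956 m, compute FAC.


FAC = 0.3086 * h
= 0.3086 * 956
= 295.0216 mGal

295.0216


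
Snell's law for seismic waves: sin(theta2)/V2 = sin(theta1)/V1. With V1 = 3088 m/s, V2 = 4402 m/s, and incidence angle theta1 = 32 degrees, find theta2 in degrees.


sin(theta1) = sin(32 deg) = 0.529919
sin(theta2) = V2/V1 * sin(theta1) = 4402/3088 * 0.529919 = 0.75541
theta2 = arcsin(0.75541) = 49.0612 degrees

49.0612


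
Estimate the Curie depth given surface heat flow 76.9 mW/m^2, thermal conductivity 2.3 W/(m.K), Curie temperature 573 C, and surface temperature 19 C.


T_Curie - T_surf = 573 - 19 = 554 C
Convert q to W/m^2: 76.9 mW/m^2 = 0.0769 W/m^2
d = 554 * 2.3 / 0.0769 = 16569.57 m

16569.57


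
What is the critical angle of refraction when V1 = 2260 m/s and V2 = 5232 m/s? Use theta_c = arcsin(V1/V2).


V1/V2 = 2260/5232 = 0.431957
theta_c = arcsin(0.431957) = 25.5918 degrees

25.5918


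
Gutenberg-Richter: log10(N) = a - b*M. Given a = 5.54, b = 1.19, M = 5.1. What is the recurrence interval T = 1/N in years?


log10(N) = 5.54 - 1.19*5.1 = -0.529
N = 10^-0.529 = 0.295801
T = 1/N = 1/0.295801 = 3.3806 years

3.3806


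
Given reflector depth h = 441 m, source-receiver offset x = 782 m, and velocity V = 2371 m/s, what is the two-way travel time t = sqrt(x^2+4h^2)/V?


x^2 + 4h^2 = 782^2 + 4*441^2 = 611524 + 777924 = 1389448
sqrt(1389448) = 1178.7485
t = 1178.7485 / 2371 = 0.4972 s

0.4972


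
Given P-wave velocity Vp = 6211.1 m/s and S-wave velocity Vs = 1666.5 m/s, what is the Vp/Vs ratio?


Vp/Vs = 6211.1 / 1666.5
= 3.727

3.727


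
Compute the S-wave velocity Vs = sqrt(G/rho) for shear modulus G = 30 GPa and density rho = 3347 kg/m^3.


Convert G to Pa: G = 30e9 Pa
Compute G/rho = 30e9 / 3347 = 8963250.6722
Vs = sqrt(8963250.6722) = 2993.87 m/s

2993.87


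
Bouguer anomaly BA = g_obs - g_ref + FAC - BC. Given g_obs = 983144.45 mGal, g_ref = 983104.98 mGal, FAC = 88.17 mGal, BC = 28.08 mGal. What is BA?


BA = g_obs - g_ref + FAC - BC
= 983144.45 - 983104.98 + 88.17 - 28.08
= 99.56 mGal

99.56


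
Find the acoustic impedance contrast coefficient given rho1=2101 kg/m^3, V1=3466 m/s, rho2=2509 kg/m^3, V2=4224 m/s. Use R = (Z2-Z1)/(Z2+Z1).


Z1 = 2101 * 3466 = 7282066
Z2 = 2509 * 4224 = 10598016
R = (10598016 - 7282066) / (10598016 + 7282066) = 3315950 / 17880082 = 0.1855

0.1855


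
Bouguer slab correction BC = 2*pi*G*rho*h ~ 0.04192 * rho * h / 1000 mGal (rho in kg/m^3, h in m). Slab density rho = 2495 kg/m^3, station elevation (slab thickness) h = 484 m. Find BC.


BC = 0.04192 * rho * h / 1000
= 0.04192 * 2495 * 484 / 1000
= 50.6218 mGal

50.6218


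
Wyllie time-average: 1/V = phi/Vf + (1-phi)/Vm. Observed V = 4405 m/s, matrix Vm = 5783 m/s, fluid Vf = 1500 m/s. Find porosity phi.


1/V - 1/Vm = 1/4405 - 1/5783 = 5.409e-05
1/Vf - 1/Vm = 1/1500 - 1/5783 = 0.00049375
phi = 5.409e-05 / 0.00049375 = 0.1096

0.1096


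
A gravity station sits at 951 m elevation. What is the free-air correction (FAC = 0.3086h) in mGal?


FAC = 0.3086 * h
= 0.3086 * 951
= 293.4786 mGal

293.4786


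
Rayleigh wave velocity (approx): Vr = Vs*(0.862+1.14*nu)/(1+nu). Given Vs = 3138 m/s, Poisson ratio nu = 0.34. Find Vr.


Numerator factor = 0.862 + 1.14*0.34 = 1.2496
Denominator = 1 + 0.34 = 1.34
Vr = 3138 * 1.2496 / 1.34 = 2926.3 m/s

2926.3


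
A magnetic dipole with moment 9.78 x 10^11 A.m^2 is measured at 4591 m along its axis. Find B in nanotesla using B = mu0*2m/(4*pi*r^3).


m = 9.78 x 10^11 = 978000000000 A.m^2
2m = 1956000000000 A.m^2
r^3 = 4591^3 = 96765797071
B = (4pi*10^-7) * 1956000000000 / (4*pi * 96765797071) * 1e9
= 2457982.092169 / 1215994868788.06 * 1e9
= 2021.3754 nT

2021.3754


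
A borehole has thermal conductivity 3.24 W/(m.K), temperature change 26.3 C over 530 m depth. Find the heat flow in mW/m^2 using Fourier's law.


q = k * dT / dz * 1000
= 3.24 * 26.3 / 530 * 1000
= 0.160777 * 1000
= 160.7774 mW/m^2

160.7774


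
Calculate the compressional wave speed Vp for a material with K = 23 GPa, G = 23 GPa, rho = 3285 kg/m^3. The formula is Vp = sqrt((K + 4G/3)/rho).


First compute the effective modulus:
K + 4G/3 = 23e9 + 4*23e9/3 = 53666666666.67 Pa
Then divide by density:
53666666666.67 / 3285 = 16336884.83 Pa/(kg/m^3)
Take the square root:
Vp = sqrt(16336884.83) = 4041.89 m/s

4041.89


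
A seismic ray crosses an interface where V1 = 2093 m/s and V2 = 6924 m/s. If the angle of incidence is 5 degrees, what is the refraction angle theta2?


sin(theta1) = sin(5 deg) = 0.087156
sin(theta2) = V2/V1 * sin(theta1) = 6924/2093 * 0.087156 = 0.288326
theta2 = arcsin(0.288326) = 16.7578 degrees

16.7578


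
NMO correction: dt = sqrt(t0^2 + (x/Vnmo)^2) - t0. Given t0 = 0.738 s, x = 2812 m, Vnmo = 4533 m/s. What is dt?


x/Vnmo = 2812/4533 = 0.62034
(x/Vnmo)^2 = 0.384821
t0^2 = 0.544644
sqrt(0.544644 + 0.384821) = 0.964088
dt = 0.964088 - 0.738 = 0.226088

0.226088


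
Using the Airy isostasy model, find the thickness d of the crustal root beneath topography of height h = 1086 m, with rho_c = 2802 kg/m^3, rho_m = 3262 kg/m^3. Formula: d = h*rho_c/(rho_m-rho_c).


rho_m - rho_c = 3262 - 2802 = 460
d = 1086 * 2802 / 460
= 3042972 / 460
= 6615.16 m

6615.16


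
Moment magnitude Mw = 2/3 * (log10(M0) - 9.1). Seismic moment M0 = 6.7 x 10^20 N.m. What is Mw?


log10(M0) = log10(6.7 x 10^20) = 20.8261
Mw = 2/3 * (20.8261 - 9.1)
= 2/3 * 11.7261
= 7.82

7.82


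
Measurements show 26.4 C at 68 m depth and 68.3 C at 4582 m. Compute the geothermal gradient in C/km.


dT = 68.3 - 26.4 = 41.9 C
dz = 4582 - 68 = 4514 m
gradient = dT/dz * 1000 = 41.9/4514 * 1000 = 9.2822 C/km

9.2822


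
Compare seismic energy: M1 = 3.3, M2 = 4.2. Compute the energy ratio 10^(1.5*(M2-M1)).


M2 - M1 = 4.2 - 3.3 = 0.9
1.5 * 0.9 = 1.35
ratio = 10^1.35 = 22.39

22.39


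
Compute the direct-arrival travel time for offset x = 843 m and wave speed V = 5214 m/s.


t = x / V
= 843 / 5214
= 0.1617 s

0.1617


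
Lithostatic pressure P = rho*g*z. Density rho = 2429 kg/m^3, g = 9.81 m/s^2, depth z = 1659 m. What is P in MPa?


P = rho * g * z / 1e6
= 2429 * 9.81 * 1659 / 1e6
= 39531464.91 / 1e6
= 39.5315 MPa

39.5315


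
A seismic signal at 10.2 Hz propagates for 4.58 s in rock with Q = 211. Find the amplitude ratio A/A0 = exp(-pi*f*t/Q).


pi*f*t/Q = pi*10.2*4.58/211 = 0.695558
A/A0 = exp(-0.695558) = 0.498796

0.498796


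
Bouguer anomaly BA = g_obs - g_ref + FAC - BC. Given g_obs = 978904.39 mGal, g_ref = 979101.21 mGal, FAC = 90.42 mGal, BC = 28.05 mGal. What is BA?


BA = g_obs - g_ref + FAC - BC
= 978904.39 - 979101.21 + 90.42 - 28.05
= -134.45 mGal

-134.45


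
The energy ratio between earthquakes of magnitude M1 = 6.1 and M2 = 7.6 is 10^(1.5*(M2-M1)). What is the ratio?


M2 - M1 = 7.6 - 6.1 = 1.5
1.5 * 1.5 = 2.25
ratio = 10^2.25 = 177.83

177.83


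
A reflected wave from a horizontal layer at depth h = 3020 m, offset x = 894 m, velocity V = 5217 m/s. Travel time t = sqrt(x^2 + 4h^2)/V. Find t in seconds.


x^2 + 4h^2 = 894^2 + 4*3020^2 = 799236 + 36481600 = 37280836
sqrt(37280836) = 6105.8035
t = 6105.8035 / 5217 = 1.1704 s

1.1704


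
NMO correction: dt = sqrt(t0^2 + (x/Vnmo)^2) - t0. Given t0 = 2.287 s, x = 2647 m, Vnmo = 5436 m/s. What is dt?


x/Vnmo = 2647/5436 = 0.486939
(x/Vnmo)^2 = 0.23711
t0^2 = 5.230369
sqrt(5.230369 + 0.23711) = 2.338264
dt = 2.338264 - 2.287 = 0.051264

0.051264


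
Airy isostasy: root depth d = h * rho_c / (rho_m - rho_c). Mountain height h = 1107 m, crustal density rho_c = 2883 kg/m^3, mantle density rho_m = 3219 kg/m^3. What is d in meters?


rho_m - rho_c = 3219 - 2883 = 336
d = 1107 * 2883 / 336
= 3191481 / 336
= 9498.46 m

9498.46


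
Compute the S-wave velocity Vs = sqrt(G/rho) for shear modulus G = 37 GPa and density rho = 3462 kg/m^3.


Convert G to Pa: G = 37e9 Pa
Compute G/rho = 37e9 / 3462 = 10687463.8937
Vs = sqrt(10687463.8937) = 3269.17 m/s

3269.17


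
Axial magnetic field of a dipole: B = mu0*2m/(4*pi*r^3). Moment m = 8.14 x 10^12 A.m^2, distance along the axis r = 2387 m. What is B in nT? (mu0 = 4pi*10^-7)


m = 8.14 x 10^12 = 8140000000000 A.m^2
2m = 16280000000000 A.m^2
r^3 = 2387^3 = 13600574603
B = (4pi*10^-7) * 16280000000000 / (4*pi * 13600574603) * 1e9
= 20458051.360177 / 170909861029.54 * 1e9
= 119700.825 nT

119700.825


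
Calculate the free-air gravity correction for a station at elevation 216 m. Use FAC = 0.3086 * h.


FAC = 0.3086 * h
= 0.3086 * 216
= 66.6576 mGal

66.6576


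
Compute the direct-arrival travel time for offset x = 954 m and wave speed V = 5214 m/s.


t = x / V
= 954 / 5214
= 0.183 s

0.183


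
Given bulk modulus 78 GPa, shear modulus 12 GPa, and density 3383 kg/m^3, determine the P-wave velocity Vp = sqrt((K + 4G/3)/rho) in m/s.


First compute the effective modulus:
K + 4G/3 = 78e9 + 4*12e9/3 = 94000000000.0 Pa
Then divide by density:
94000000000.0 / 3383 = 27785988.7674 Pa/(kg/m^3)
Take the square root:
Vp = sqrt(27785988.7674) = 5271.24 m/s

5271.24


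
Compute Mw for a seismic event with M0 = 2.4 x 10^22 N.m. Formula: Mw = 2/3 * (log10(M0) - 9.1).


log10(M0) = log10(2.4 x 10^22) = 22.3802
Mw = 2/3 * (22.3802 - 9.1)
= 2/3 * 13.2802
= 8.85

8.85


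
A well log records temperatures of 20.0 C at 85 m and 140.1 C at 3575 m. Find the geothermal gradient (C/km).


dT = 140.1 - 20.0 = 120.1 C
dz = 3575 - 85 = 3490 m
gradient = dT/dz * 1000 = 120.1/3490 * 1000 = 34.4126 C/km

34.4126


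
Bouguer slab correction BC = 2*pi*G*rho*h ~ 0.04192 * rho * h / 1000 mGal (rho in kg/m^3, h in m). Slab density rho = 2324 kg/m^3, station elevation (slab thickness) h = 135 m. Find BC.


BC = 0.04192 * rho * h / 1000
= 0.04192 * 2324 * 135 / 1000
= 13.152 mGal

13.152


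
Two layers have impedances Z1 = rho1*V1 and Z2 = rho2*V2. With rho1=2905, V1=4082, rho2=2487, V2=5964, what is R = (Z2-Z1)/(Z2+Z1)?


Z1 = 2905 * 4082 = 11858210
Z2 = 2487 * 5964 = 14832468
R = (14832468 - 11858210) / (14832468 + 11858210) = 2974258 / 26690678 = 0.1114

0.1114


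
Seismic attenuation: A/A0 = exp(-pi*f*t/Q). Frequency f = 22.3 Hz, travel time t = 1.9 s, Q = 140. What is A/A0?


pi*f*t/Q = pi*22.3*1.9/140 = 0.950781
A/A0 = exp(-0.950781) = 0.386439

0.386439


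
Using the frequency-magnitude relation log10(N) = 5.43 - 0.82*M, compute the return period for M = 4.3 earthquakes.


log10(N) = 5.43 - 0.82*4.3 = 1.904
N = 10^1.904 = 80.167806
T = 1/N = 1/80.167806 = 0.0125 years

0.0125


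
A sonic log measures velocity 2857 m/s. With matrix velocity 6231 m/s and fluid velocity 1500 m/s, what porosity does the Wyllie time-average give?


1/V - 1/Vm = 1/2857 - 1/6231 = 0.00018953
1/Vf - 1/Vm = 1/1500 - 1/6231 = 0.00050618
phi = 0.00018953 / 0.00050618 = 0.3744

0.3744


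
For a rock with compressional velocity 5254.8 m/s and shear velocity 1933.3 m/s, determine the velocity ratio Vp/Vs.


Vp/Vs = 5254.8 / 1933.3
= 2.718

2.718


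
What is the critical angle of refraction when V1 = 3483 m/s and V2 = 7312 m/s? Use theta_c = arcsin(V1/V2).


V1/V2 = 3483/7312 = 0.47634
theta_c = arcsin(0.47634) = 28.4467 degrees

28.4467


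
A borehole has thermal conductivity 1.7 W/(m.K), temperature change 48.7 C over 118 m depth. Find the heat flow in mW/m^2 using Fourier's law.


q = k * dT / dz * 1000
= 1.7 * 48.7 / 118 * 1000
= 0.70161 * 1000
= 701.6102 mW/m^2

701.6102


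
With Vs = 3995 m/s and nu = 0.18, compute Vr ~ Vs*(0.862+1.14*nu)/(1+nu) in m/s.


Numerator factor = 0.862 + 1.14*0.18 = 1.0672
Denominator = 1 + 0.18 = 1.18
Vr = 3995 * 1.0672 / 1.18 = 3613.11 m/s

3613.11


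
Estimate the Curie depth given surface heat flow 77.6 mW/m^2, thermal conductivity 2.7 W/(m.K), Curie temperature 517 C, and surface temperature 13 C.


T_Curie - T_surf = 517 - 13 = 504 C
Convert q to W/m^2: 77.6 mW/m^2 = 0.0776 W/m^2
d = 504 * 2.7 / 0.0776 = 17536.08 m

17536.08


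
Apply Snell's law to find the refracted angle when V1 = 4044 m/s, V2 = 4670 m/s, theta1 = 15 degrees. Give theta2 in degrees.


sin(theta1) = sin(15 deg) = 0.258819
sin(theta2) = V2/V1 * sin(theta1) = 4670/4044 * 0.258819 = 0.298884
theta2 = arcsin(0.298884) = 17.3906 degrees

17.3906


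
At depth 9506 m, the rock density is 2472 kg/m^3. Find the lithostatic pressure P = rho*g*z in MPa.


P = rho * g * z / 1e6
= 2472 * 9.81 * 9506 / 1e6
= 230523541.92 / 1e6
= 230.5235 MPa

230.5235


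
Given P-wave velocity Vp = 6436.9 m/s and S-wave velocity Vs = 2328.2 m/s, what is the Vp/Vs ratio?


Vp/Vs = 6436.9 / 2328.2
= 2.7648

2.7648


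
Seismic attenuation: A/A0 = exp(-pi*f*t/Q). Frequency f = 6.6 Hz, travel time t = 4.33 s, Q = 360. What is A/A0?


pi*f*t/Q = pi*6.6*4.33/360 = 0.24939
A/A0 = exp(-0.24939) = 0.779276

0.779276


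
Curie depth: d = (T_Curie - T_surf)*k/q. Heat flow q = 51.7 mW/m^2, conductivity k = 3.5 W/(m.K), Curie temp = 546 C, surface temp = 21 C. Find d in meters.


T_Curie - T_surf = 546 - 21 = 525 C
Convert q to W/m^2: 51.7 mW/m^2 = 0.0517 W/m^2
d = 525 * 3.5 / 0.0517 = 35541.59 m

35541.59


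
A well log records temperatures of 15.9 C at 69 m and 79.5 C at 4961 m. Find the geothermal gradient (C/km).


dT = 79.5 - 15.9 = 63.6 C
dz = 4961 - 69 = 4892 m
gradient = dT/dz * 1000 = 63.6/4892 * 1000 = 13.0008 C/km

13.0008


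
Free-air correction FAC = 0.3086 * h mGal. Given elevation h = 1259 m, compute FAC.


FAC = 0.3086 * h
= 0.3086 * 1259
= 388.5274 mGal

388.5274


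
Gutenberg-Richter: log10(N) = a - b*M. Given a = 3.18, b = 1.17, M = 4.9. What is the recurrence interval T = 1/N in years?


log10(N) = 3.18 - 1.17*4.9 = -2.553
N = 10^-2.553 = 0.002799
T = 1/N = 1/0.002799 = 357.2728 years

357.2728


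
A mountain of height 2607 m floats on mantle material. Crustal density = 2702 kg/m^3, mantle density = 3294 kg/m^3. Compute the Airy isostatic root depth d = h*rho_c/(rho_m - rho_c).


rho_m - rho_c = 3294 - 2702 = 592
d = 2607 * 2702 / 592
= 7044114 / 592
= 11898.84 m

11898.84


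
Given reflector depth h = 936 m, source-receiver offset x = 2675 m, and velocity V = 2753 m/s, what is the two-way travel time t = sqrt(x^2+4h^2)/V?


x^2 + 4h^2 = 2675^2 + 4*936^2 = 7155625 + 3504384 = 10660009
sqrt(10660009) = 3264.9669
t = 3264.9669 / 2753 = 1.186 s

1.186


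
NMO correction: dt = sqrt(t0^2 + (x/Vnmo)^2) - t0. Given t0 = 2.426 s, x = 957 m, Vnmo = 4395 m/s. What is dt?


x/Vnmo = 957/4395 = 0.217747
(x/Vnmo)^2 = 0.047414
t0^2 = 5.885476
sqrt(5.885476 + 0.047414) = 2.435752
dt = 2.435752 - 2.426 = 0.009752

0.009752


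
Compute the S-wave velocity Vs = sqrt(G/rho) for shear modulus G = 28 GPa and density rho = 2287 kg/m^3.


Convert G to Pa: G = 28e9 Pa
Compute G/rho = 28e9 / 2287 = 12243113.2488
Vs = sqrt(12243113.2488) = 3499.02 m/s

3499.02


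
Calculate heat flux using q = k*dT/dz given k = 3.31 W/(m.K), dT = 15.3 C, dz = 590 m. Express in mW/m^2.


q = k * dT / dz * 1000
= 3.31 * 15.3 / 590 * 1000
= 0.085836 * 1000
= 85.8356 mW/m^2

85.8356


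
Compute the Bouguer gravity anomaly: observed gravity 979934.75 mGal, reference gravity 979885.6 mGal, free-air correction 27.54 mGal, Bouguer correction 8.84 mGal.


BA = g_obs - g_ref + FAC - BC
= 979934.75 - 979885.6 + 27.54 - 8.84
= 67.85 mGal

67.85


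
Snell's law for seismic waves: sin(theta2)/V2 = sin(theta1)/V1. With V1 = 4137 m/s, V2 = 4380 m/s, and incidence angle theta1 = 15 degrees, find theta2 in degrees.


sin(theta1) = sin(15 deg) = 0.258819
sin(theta2) = V2/V1 * sin(theta1) = 4380/4137 * 0.258819 = 0.274022
theta2 = arcsin(0.274022) = 15.9037 degrees

15.9037


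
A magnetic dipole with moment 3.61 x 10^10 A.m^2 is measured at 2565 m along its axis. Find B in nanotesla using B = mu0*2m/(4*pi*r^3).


m = 3.61 x 10^10 = 36100000000 A.m^2
2m = 72200000000 A.m^2
r^3 = 2565^3 = 16875712125
B = (4pi*10^-7) * 72200000000 / (4*pi * 16875712125) * 1e9
= 90729.195836 / 212066452943.98 * 1e9
= 427.8338 nT

427.8338


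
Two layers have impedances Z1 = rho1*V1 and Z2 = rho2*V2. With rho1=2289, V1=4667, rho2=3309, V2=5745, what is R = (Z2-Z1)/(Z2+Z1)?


Z1 = 2289 * 4667 = 10682763
Z2 = 3309 * 5745 = 19010205
R = (19010205 - 10682763) / (19010205 + 10682763) = 8327442 / 29692968 = 0.2805

0.2805


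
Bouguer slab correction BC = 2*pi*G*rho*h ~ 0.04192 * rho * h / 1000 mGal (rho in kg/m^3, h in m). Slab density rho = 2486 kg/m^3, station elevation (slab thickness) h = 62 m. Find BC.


BC = 0.04192 * rho * h / 1000
= 0.04192 * 2486 * 62 / 1000
= 6.4612 mGal

6.4612


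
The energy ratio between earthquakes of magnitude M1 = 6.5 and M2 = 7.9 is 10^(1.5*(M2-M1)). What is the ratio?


M2 - M1 = 7.9 - 6.5 = 1.4
1.5 * 1.4 = 2.1
ratio = 10^2.1 = 125.89

125.89


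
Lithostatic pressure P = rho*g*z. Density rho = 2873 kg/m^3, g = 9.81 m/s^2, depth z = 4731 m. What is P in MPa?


P = rho * g * z / 1e6
= 2873 * 9.81 * 4731 / 1e6
= 133339119.03 / 1e6
= 133.3391 MPa

133.3391


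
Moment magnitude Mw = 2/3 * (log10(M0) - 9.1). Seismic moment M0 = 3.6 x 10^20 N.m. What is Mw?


log10(M0) = log10(3.6 x 10^20) = 20.5563
Mw = 2/3 * (20.5563 - 9.1)
= 2/3 * 11.4563
= 7.64

7.64


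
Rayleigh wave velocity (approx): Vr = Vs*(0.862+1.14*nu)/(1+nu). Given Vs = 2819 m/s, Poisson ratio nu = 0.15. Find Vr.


Numerator factor = 0.862 + 1.14*0.15 = 1.033
Denominator = 1 + 0.15 = 1.15
Vr = 2819 * 1.033 / 1.15 = 2532.2 m/s

2532.2


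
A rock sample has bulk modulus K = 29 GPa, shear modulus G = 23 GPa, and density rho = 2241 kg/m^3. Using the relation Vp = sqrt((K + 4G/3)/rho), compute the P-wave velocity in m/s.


First compute the effective modulus:
K + 4G/3 = 29e9 + 4*23e9/3 = 59666666666.67 Pa
Then divide by density:
59666666666.67 / 2241 = 26625018.5929 Pa/(kg/m^3)
Take the square root:
Vp = sqrt(26625018.5929) = 5159.94 m/s

5159.94


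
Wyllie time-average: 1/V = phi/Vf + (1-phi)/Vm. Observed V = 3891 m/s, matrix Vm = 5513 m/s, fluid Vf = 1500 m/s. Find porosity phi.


1/V - 1/Vm = 1/3891 - 1/5513 = 7.561e-05
1/Vf - 1/Vm = 1/1500 - 1/5513 = 0.00048528
phi = 7.561e-05 / 0.00048528 = 0.1558

0.1558


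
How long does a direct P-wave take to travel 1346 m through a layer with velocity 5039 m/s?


t = x / V
= 1346 / 5039
= 0.2671 s

0.2671


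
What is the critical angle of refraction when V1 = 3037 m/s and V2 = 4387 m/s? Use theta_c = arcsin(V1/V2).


V1/V2 = 3037/4387 = 0.692273
theta_c = arcsin(0.692273) = 43.8103 degrees

43.8103


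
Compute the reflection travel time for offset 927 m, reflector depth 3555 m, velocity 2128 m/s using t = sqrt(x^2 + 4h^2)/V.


x^2 + 4h^2 = 927^2 + 4*3555^2 = 859329 + 50552100 = 51411429
sqrt(51411429) = 7170.1764
t = 7170.1764 / 2128 = 3.3694 s

3.3694


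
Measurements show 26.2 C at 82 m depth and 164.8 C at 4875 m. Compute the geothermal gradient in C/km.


dT = 164.8 - 26.2 = 138.6 C
dz = 4875 - 82 = 4793 m
gradient = dT/dz * 1000 = 138.6/4793 * 1000 = 28.9172 C/km

28.9172


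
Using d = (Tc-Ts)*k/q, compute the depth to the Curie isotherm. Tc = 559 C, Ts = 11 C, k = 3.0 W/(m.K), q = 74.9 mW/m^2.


T_Curie - T_surf = 559 - 11 = 548 C
Convert q to W/m^2: 74.9 mW/m^2 = 0.0749 W/m^2
d = 548 * 3.0 / 0.0749 = 21949.27 m

21949.27


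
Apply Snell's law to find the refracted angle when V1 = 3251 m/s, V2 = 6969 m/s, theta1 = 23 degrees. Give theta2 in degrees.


sin(theta1) = sin(23 deg) = 0.390731
sin(theta2) = V2/V1 * sin(theta1) = 6969/3251 * 0.390731 = 0.83759
theta2 = arcsin(0.83759) = 56.8865 degrees

56.8865


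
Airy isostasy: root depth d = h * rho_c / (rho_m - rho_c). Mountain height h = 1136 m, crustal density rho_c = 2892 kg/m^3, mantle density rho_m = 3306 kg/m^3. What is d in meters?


rho_m - rho_c = 3306 - 2892 = 414
d = 1136 * 2892 / 414
= 3285312 / 414
= 7935.54 m

7935.54


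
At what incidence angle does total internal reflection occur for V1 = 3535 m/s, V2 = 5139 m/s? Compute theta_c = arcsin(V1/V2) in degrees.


V1/V2 = 3535/5139 = 0.687877
theta_c = arcsin(0.687877) = 43.4623 degrees

43.4623


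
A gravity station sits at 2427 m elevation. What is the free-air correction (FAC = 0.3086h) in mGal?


FAC = 0.3086 * h
= 0.3086 * 2427
= 748.9722 mGal

748.9722
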